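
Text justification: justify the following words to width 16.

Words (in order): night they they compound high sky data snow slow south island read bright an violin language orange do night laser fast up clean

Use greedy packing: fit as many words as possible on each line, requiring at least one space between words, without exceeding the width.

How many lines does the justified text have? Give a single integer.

Line 1: ['night', 'they', 'they'] (min_width=15, slack=1)
Line 2: ['compound', 'high'] (min_width=13, slack=3)
Line 3: ['sky', 'data', 'snow'] (min_width=13, slack=3)
Line 4: ['slow', 'south'] (min_width=10, slack=6)
Line 5: ['island', 'read'] (min_width=11, slack=5)
Line 6: ['bright', 'an', 'violin'] (min_width=16, slack=0)
Line 7: ['language', 'orange'] (min_width=15, slack=1)
Line 8: ['do', 'night', 'laser'] (min_width=14, slack=2)
Line 9: ['fast', 'up', 'clean'] (min_width=13, slack=3)
Total lines: 9

Answer: 9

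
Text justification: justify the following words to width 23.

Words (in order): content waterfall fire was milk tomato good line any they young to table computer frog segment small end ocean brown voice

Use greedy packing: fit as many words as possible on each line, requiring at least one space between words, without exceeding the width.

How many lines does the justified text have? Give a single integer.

Line 1: ['content', 'waterfall', 'fire'] (min_width=22, slack=1)
Line 2: ['was', 'milk', 'tomato', 'good'] (min_width=20, slack=3)
Line 3: ['line', 'any', 'they', 'young', 'to'] (min_width=22, slack=1)
Line 4: ['table', 'computer', 'frog'] (min_width=19, slack=4)
Line 5: ['segment', 'small', 'end', 'ocean'] (min_width=23, slack=0)
Line 6: ['brown', 'voice'] (min_width=11, slack=12)
Total lines: 6

Answer: 6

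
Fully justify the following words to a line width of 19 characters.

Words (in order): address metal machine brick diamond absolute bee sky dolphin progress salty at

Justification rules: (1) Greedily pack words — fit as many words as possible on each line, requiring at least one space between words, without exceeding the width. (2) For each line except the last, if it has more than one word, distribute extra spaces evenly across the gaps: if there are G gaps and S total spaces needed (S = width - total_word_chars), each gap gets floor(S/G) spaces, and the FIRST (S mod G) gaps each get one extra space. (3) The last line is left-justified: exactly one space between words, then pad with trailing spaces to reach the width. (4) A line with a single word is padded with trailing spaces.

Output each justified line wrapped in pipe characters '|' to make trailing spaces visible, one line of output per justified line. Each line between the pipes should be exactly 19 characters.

Line 1: ['address', 'metal'] (min_width=13, slack=6)
Line 2: ['machine', 'brick'] (min_width=13, slack=6)
Line 3: ['diamond', 'absolute'] (min_width=16, slack=3)
Line 4: ['bee', 'sky', 'dolphin'] (min_width=15, slack=4)
Line 5: ['progress', 'salty', 'at'] (min_width=17, slack=2)

Answer: |address       metal|
|machine       brick|
|diamond    absolute|
|bee   sky   dolphin|
|progress salty at  |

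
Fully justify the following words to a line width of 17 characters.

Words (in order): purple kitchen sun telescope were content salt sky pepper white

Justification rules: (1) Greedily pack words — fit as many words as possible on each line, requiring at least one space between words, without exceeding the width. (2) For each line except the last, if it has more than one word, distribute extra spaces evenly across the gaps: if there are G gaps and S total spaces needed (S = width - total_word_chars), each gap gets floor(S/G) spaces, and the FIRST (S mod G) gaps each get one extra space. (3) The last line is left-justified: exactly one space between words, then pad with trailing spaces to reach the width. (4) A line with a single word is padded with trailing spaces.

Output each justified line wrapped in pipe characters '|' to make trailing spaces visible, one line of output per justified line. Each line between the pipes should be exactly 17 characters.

Line 1: ['purple', 'kitchen'] (min_width=14, slack=3)
Line 2: ['sun', 'telescope'] (min_width=13, slack=4)
Line 3: ['were', 'content', 'salt'] (min_width=17, slack=0)
Line 4: ['sky', 'pepper', 'white'] (min_width=16, slack=1)

Answer: |purple    kitchen|
|sun     telescope|
|were content salt|
|sky pepper white |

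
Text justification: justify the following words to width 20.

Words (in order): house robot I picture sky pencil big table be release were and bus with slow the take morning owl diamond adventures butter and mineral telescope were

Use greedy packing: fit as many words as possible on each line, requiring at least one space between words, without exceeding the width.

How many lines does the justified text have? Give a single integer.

Line 1: ['house', 'robot', 'I'] (min_width=13, slack=7)
Line 2: ['picture', 'sky', 'pencil'] (min_width=18, slack=2)
Line 3: ['big', 'table', 'be', 'release'] (min_width=20, slack=0)
Line 4: ['were', 'and', 'bus', 'with'] (min_width=17, slack=3)
Line 5: ['slow', 'the', 'take'] (min_width=13, slack=7)
Line 6: ['morning', 'owl', 'diamond'] (min_width=19, slack=1)
Line 7: ['adventures', 'butter'] (min_width=17, slack=3)
Line 8: ['and', 'mineral'] (min_width=11, slack=9)
Line 9: ['telescope', 'were'] (min_width=14, slack=6)
Total lines: 9

Answer: 9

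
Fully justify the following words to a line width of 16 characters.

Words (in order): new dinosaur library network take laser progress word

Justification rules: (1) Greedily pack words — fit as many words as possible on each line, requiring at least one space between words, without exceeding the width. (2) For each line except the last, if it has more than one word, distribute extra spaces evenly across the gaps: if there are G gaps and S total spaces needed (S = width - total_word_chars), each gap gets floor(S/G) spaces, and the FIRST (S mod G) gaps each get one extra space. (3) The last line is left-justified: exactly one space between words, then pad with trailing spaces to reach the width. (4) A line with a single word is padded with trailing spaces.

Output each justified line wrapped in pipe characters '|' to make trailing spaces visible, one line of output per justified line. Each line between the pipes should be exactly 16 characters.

Answer: |new     dinosaur|
|library  network|
|take       laser|
|progress word   |

Derivation:
Line 1: ['new', 'dinosaur'] (min_width=12, slack=4)
Line 2: ['library', 'network'] (min_width=15, slack=1)
Line 3: ['take', 'laser'] (min_width=10, slack=6)
Line 4: ['progress', 'word'] (min_width=13, slack=3)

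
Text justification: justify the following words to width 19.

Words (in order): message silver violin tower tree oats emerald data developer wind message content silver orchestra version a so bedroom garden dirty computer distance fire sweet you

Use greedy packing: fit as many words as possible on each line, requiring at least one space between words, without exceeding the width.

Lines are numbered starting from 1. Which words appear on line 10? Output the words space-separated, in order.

Line 1: ['message', 'silver'] (min_width=14, slack=5)
Line 2: ['violin', 'tower', 'tree'] (min_width=17, slack=2)
Line 3: ['oats', 'emerald', 'data'] (min_width=17, slack=2)
Line 4: ['developer', 'wind'] (min_width=14, slack=5)
Line 5: ['message', 'content'] (min_width=15, slack=4)
Line 6: ['silver', 'orchestra'] (min_width=16, slack=3)
Line 7: ['version', 'a', 'so'] (min_width=12, slack=7)
Line 8: ['bedroom', 'garden'] (min_width=14, slack=5)
Line 9: ['dirty', 'computer'] (min_width=14, slack=5)
Line 10: ['distance', 'fire', 'sweet'] (min_width=19, slack=0)
Line 11: ['you'] (min_width=3, slack=16)

Answer: distance fire sweet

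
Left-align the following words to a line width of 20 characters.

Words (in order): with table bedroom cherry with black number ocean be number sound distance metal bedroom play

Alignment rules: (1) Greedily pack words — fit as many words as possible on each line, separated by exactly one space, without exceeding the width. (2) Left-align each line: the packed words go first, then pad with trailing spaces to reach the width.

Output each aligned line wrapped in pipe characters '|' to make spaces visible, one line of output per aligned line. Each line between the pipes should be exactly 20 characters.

Line 1: ['with', 'table', 'bedroom'] (min_width=18, slack=2)
Line 2: ['cherry', 'with', 'black'] (min_width=17, slack=3)
Line 3: ['number', 'ocean', 'be'] (min_width=15, slack=5)
Line 4: ['number', 'sound'] (min_width=12, slack=8)
Line 5: ['distance', 'metal'] (min_width=14, slack=6)
Line 6: ['bedroom', 'play'] (min_width=12, slack=8)

Answer: |with table bedroom  |
|cherry with black   |
|number ocean be     |
|number sound        |
|distance metal      |
|bedroom play        |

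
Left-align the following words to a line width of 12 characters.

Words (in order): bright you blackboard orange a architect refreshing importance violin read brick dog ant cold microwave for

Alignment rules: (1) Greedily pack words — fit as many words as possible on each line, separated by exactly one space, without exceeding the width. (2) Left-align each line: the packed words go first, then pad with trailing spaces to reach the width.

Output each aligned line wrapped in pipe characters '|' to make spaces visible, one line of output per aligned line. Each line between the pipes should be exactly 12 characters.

Answer: |bright you  |
|blackboard  |
|orange a    |
|architect   |
|refreshing  |
|importance  |
|violin read |
|brick dog   |
|ant cold    |
|microwave   |
|for         |

Derivation:
Line 1: ['bright', 'you'] (min_width=10, slack=2)
Line 2: ['blackboard'] (min_width=10, slack=2)
Line 3: ['orange', 'a'] (min_width=8, slack=4)
Line 4: ['architect'] (min_width=9, slack=3)
Line 5: ['refreshing'] (min_width=10, slack=2)
Line 6: ['importance'] (min_width=10, slack=2)
Line 7: ['violin', 'read'] (min_width=11, slack=1)
Line 8: ['brick', 'dog'] (min_width=9, slack=3)
Line 9: ['ant', 'cold'] (min_width=8, slack=4)
Line 10: ['microwave'] (min_width=9, slack=3)
Line 11: ['for'] (min_width=3, slack=9)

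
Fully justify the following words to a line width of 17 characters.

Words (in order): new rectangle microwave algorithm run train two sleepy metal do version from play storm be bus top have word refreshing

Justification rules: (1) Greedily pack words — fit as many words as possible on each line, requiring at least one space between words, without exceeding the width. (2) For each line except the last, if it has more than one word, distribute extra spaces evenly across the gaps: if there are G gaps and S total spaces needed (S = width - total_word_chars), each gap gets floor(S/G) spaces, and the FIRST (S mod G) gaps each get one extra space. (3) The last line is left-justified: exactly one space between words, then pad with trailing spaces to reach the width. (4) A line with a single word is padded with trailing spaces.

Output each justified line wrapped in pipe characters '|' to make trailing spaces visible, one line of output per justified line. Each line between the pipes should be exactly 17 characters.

Answer: |new     rectangle|
|microwave        |
|algorithm     run|
|train  two sleepy|
|metal  do version|
|from  play  storm|
|be  bus  top have|
|word refreshing  |

Derivation:
Line 1: ['new', 'rectangle'] (min_width=13, slack=4)
Line 2: ['microwave'] (min_width=9, slack=8)
Line 3: ['algorithm', 'run'] (min_width=13, slack=4)
Line 4: ['train', 'two', 'sleepy'] (min_width=16, slack=1)
Line 5: ['metal', 'do', 'version'] (min_width=16, slack=1)
Line 6: ['from', 'play', 'storm'] (min_width=15, slack=2)
Line 7: ['be', 'bus', 'top', 'have'] (min_width=15, slack=2)
Line 8: ['word', 'refreshing'] (min_width=15, slack=2)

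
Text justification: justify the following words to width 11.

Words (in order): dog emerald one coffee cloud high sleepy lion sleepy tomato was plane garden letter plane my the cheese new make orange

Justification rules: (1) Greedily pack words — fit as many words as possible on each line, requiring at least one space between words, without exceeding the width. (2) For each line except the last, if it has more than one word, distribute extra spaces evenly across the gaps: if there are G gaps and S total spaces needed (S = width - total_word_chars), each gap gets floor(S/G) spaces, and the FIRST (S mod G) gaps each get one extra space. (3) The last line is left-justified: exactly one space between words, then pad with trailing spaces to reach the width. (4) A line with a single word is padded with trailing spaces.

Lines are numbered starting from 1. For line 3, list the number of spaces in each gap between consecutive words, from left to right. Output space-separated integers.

Line 1: ['dog', 'emerald'] (min_width=11, slack=0)
Line 2: ['one', 'coffee'] (min_width=10, slack=1)
Line 3: ['cloud', 'high'] (min_width=10, slack=1)
Line 4: ['sleepy', 'lion'] (min_width=11, slack=0)
Line 5: ['sleepy'] (min_width=6, slack=5)
Line 6: ['tomato', 'was'] (min_width=10, slack=1)
Line 7: ['plane'] (min_width=5, slack=6)
Line 8: ['garden'] (min_width=6, slack=5)
Line 9: ['letter'] (min_width=6, slack=5)
Line 10: ['plane', 'my'] (min_width=8, slack=3)
Line 11: ['the', 'cheese'] (min_width=10, slack=1)
Line 12: ['new', 'make'] (min_width=8, slack=3)
Line 13: ['orange'] (min_width=6, slack=5)

Answer: 2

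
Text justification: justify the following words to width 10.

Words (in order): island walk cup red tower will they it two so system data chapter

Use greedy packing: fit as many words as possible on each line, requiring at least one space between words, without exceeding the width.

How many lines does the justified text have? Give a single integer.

Line 1: ['island'] (min_width=6, slack=4)
Line 2: ['walk', 'cup'] (min_width=8, slack=2)
Line 3: ['red', 'tower'] (min_width=9, slack=1)
Line 4: ['will', 'they'] (min_width=9, slack=1)
Line 5: ['it', 'two', 'so'] (min_width=9, slack=1)
Line 6: ['system'] (min_width=6, slack=4)
Line 7: ['data'] (min_width=4, slack=6)
Line 8: ['chapter'] (min_width=7, slack=3)
Total lines: 8

Answer: 8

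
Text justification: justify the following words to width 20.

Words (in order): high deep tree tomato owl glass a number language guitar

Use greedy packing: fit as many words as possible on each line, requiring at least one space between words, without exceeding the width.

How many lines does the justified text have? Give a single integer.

Answer: 4

Derivation:
Line 1: ['high', 'deep', 'tree'] (min_width=14, slack=6)
Line 2: ['tomato', 'owl', 'glass', 'a'] (min_width=18, slack=2)
Line 3: ['number', 'language'] (min_width=15, slack=5)
Line 4: ['guitar'] (min_width=6, slack=14)
Total lines: 4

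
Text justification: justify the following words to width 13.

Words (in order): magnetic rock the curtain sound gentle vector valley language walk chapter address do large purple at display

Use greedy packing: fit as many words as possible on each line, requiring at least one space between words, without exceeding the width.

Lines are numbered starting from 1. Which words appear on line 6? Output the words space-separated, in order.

Answer: chapter

Derivation:
Line 1: ['magnetic', 'rock'] (min_width=13, slack=0)
Line 2: ['the', 'curtain'] (min_width=11, slack=2)
Line 3: ['sound', 'gentle'] (min_width=12, slack=1)
Line 4: ['vector', 'valley'] (min_width=13, slack=0)
Line 5: ['language', 'walk'] (min_width=13, slack=0)
Line 6: ['chapter'] (min_width=7, slack=6)
Line 7: ['address', 'do'] (min_width=10, slack=3)
Line 8: ['large', 'purple'] (min_width=12, slack=1)
Line 9: ['at', 'display'] (min_width=10, slack=3)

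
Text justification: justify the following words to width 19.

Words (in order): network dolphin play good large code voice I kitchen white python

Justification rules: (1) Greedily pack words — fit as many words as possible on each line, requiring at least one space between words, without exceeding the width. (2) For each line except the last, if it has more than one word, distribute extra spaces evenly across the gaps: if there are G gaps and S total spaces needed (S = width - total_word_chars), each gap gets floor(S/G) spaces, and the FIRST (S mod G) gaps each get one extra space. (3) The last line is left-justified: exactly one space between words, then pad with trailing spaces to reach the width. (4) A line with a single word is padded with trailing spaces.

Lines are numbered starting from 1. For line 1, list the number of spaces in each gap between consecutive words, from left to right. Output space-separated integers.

Line 1: ['network', 'dolphin'] (min_width=15, slack=4)
Line 2: ['play', 'good', 'large'] (min_width=15, slack=4)
Line 3: ['code', 'voice', 'I'] (min_width=12, slack=7)
Line 4: ['kitchen', 'white'] (min_width=13, slack=6)
Line 5: ['python'] (min_width=6, slack=13)

Answer: 5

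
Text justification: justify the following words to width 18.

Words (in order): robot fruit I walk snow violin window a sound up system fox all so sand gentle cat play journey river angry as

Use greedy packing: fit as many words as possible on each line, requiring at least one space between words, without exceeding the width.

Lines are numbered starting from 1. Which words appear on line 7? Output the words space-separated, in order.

Line 1: ['robot', 'fruit', 'I', 'walk'] (min_width=18, slack=0)
Line 2: ['snow', 'violin', 'window'] (min_width=18, slack=0)
Line 3: ['a', 'sound', 'up', 'system'] (min_width=17, slack=1)
Line 4: ['fox', 'all', 'so', 'sand'] (min_width=15, slack=3)
Line 5: ['gentle', 'cat', 'play'] (min_width=15, slack=3)
Line 6: ['journey', 'river'] (min_width=13, slack=5)
Line 7: ['angry', 'as'] (min_width=8, slack=10)

Answer: angry as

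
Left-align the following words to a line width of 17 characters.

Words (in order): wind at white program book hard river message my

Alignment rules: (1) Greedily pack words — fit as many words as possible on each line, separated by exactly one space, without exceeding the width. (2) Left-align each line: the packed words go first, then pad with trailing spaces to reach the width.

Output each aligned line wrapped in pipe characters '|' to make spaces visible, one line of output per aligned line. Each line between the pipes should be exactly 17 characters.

Answer: |wind at white    |
|program book hard|
|river message my |

Derivation:
Line 1: ['wind', 'at', 'white'] (min_width=13, slack=4)
Line 2: ['program', 'book', 'hard'] (min_width=17, slack=0)
Line 3: ['river', 'message', 'my'] (min_width=16, slack=1)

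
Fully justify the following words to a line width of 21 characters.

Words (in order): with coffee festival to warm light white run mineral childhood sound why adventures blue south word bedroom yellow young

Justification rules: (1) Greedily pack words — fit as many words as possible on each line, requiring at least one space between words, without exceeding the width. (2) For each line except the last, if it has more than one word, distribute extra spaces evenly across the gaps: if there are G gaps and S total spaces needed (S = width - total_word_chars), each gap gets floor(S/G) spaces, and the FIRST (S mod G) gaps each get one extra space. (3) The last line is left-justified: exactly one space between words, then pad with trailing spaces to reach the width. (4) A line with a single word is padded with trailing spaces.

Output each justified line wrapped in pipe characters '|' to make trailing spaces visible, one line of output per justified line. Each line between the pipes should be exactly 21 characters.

Answer: |with  coffee festival|
|to  warm  light white|
|run mineral childhood|
|sound  why adventures|
|blue    south    word|
|bedroom yellow young |

Derivation:
Line 1: ['with', 'coffee', 'festival'] (min_width=20, slack=1)
Line 2: ['to', 'warm', 'light', 'white'] (min_width=19, slack=2)
Line 3: ['run', 'mineral', 'childhood'] (min_width=21, slack=0)
Line 4: ['sound', 'why', 'adventures'] (min_width=20, slack=1)
Line 5: ['blue', 'south', 'word'] (min_width=15, slack=6)
Line 6: ['bedroom', 'yellow', 'young'] (min_width=20, slack=1)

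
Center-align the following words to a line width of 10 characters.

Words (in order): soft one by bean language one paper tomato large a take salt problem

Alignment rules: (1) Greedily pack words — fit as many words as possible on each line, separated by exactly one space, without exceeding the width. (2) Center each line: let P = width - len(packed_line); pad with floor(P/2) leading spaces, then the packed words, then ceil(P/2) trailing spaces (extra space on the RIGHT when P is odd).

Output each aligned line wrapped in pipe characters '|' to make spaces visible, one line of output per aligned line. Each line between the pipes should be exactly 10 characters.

Line 1: ['soft', 'one'] (min_width=8, slack=2)
Line 2: ['by', 'bean'] (min_width=7, slack=3)
Line 3: ['language'] (min_width=8, slack=2)
Line 4: ['one', 'paper'] (min_width=9, slack=1)
Line 5: ['tomato'] (min_width=6, slack=4)
Line 6: ['large', 'a'] (min_width=7, slack=3)
Line 7: ['take', 'salt'] (min_width=9, slack=1)
Line 8: ['problem'] (min_width=7, slack=3)

Answer: | soft one |
| by bean  |
| language |
|one paper |
|  tomato  |
| large a  |
|take salt |
| problem  |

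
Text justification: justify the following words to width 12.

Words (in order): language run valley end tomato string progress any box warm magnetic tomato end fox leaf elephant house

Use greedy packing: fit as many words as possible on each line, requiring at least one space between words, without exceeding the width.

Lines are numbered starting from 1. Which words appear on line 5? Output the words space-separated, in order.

Line 1: ['language', 'run'] (min_width=12, slack=0)
Line 2: ['valley', 'end'] (min_width=10, slack=2)
Line 3: ['tomato'] (min_width=6, slack=6)
Line 4: ['string'] (min_width=6, slack=6)
Line 5: ['progress', 'any'] (min_width=12, slack=0)
Line 6: ['box', 'warm'] (min_width=8, slack=4)
Line 7: ['magnetic'] (min_width=8, slack=4)
Line 8: ['tomato', 'end'] (min_width=10, slack=2)
Line 9: ['fox', 'leaf'] (min_width=8, slack=4)
Line 10: ['elephant'] (min_width=8, slack=4)
Line 11: ['house'] (min_width=5, slack=7)

Answer: progress any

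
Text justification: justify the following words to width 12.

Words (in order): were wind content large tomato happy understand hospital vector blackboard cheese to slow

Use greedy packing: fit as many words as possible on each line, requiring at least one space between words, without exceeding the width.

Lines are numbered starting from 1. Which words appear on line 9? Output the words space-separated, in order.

Line 1: ['were', 'wind'] (min_width=9, slack=3)
Line 2: ['content'] (min_width=7, slack=5)
Line 3: ['large', 'tomato'] (min_width=12, slack=0)
Line 4: ['happy'] (min_width=5, slack=7)
Line 5: ['understand'] (min_width=10, slack=2)
Line 6: ['hospital'] (min_width=8, slack=4)
Line 7: ['vector'] (min_width=6, slack=6)
Line 8: ['blackboard'] (min_width=10, slack=2)
Line 9: ['cheese', 'to'] (min_width=9, slack=3)
Line 10: ['slow'] (min_width=4, slack=8)

Answer: cheese to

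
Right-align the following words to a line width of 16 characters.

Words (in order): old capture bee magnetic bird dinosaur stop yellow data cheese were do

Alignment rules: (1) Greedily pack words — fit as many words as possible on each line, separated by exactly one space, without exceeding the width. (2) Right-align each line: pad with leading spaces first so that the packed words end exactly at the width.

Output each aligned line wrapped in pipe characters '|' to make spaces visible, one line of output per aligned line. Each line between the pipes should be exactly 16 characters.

Line 1: ['old', 'capture', 'bee'] (min_width=15, slack=1)
Line 2: ['magnetic', 'bird'] (min_width=13, slack=3)
Line 3: ['dinosaur', 'stop'] (min_width=13, slack=3)
Line 4: ['yellow', 'data'] (min_width=11, slack=5)
Line 5: ['cheese', 'were', 'do'] (min_width=14, slack=2)

Answer: | old capture bee|
|   magnetic bird|
|   dinosaur stop|
|     yellow data|
|  cheese were do|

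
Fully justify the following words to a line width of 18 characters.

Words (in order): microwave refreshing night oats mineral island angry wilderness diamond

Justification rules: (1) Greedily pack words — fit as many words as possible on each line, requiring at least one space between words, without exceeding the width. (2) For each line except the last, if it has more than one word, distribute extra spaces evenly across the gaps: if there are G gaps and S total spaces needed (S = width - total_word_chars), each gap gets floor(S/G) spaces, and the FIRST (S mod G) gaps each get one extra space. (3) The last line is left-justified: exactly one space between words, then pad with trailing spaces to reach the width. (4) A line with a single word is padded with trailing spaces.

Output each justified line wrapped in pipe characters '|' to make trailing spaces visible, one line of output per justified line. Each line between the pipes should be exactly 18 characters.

Answer: |microwave         |
|refreshing   night|
|oats       mineral|
|island       angry|
|wilderness diamond|

Derivation:
Line 1: ['microwave'] (min_width=9, slack=9)
Line 2: ['refreshing', 'night'] (min_width=16, slack=2)
Line 3: ['oats', 'mineral'] (min_width=12, slack=6)
Line 4: ['island', 'angry'] (min_width=12, slack=6)
Line 5: ['wilderness', 'diamond'] (min_width=18, slack=0)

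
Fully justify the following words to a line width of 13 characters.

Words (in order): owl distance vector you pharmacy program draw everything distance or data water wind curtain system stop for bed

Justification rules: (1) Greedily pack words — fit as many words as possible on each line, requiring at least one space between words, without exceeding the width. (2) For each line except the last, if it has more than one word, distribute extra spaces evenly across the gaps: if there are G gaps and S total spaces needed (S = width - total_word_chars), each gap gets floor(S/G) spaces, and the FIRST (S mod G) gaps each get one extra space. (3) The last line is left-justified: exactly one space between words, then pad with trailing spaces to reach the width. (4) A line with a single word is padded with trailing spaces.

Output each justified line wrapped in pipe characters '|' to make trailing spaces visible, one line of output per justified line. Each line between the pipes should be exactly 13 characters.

Answer: |owl  distance|
|vector    you|
|pharmacy     |
|program  draw|
|everything   |
|distance   or|
|data    water|
|wind  curtain|
|system   stop|
|for bed      |

Derivation:
Line 1: ['owl', 'distance'] (min_width=12, slack=1)
Line 2: ['vector', 'you'] (min_width=10, slack=3)
Line 3: ['pharmacy'] (min_width=8, slack=5)
Line 4: ['program', 'draw'] (min_width=12, slack=1)
Line 5: ['everything'] (min_width=10, slack=3)
Line 6: ['distance', 'or'] (min_width=11, slack=2)
Line 7: ['data', 'water'] (min_width=10, slack=3)
Line 8: ['wind', 'curtain'] (min_width=12, slack=1)
Line 9: ['system', 'stop'] (min_width=11, slack=2)
Line 10: ['for', 'bed'] (min_width=7, slack=6)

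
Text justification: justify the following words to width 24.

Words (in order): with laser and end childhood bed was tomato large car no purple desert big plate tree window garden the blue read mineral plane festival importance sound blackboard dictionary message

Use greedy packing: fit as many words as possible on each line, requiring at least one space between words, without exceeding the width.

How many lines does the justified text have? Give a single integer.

Line 1: ['with', 'laser', 'and', 'end'] (min_width=18, slack=6)
Line 2: ['childhood', 'bed', 'was', 'tomato'] (min_width=24, slack=0)
Line 3: ['large', 'car', 'no', 'purple'] (min_width=19, slack=5)
Line 4: ['desert', 'big', 'plate', 'tree'] (min_width=21, slack=3)
Line 5: ['window', 'garden', 'the', 'blue'] (min_width=22, slack=2)
Line 6: ['read', 'mineral', 'plane'] (min_width=18, slack=6)
Line 7: ['festival', 'importance'] (min_width=19, slack=5)
Line 8: ['sound', 'blackboard'] (min_width=16, slack=8)
Line 9: ['dictionary', 'message'] (min_width=18, slack=6)
Total lines: 9

Answer: 9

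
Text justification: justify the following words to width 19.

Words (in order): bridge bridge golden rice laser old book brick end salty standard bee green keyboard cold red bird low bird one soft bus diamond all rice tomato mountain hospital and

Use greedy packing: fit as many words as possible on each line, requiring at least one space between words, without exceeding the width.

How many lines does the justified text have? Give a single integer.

Answer: 10

Derivation:
Line 1: ['bridge', 'bridge'] (min_width=13, slack=6)
Line 2: ['golden', 'rice', 'laser'] (min_width=17, slack=2)
Line 3: ['old', 'book', 'brick', 'end'] (min_width=18, slack=1)
Line 4: ['salty', 'standard', 'bee'] (min_width=18, slack=1)
Line 5: ['green', 'keyboard', 'cold'] (min_width=19, slack=0)
Line 6: ['red', 'bird', 'low', 'bird'] (min_width=17, slack=2)
Line 7: ['one', 'soft', 'bus'] (min_width=12, slack=7)
Line 8: ['diamond', 'all', 'rice'] (min_width=16, slack=3)
Line 9: ['tomato', 'mountain'] (min_width=15, slack=4)
Line 10: ['hospital', 'and'] (min_width=12, slack=7)
Total lines: 10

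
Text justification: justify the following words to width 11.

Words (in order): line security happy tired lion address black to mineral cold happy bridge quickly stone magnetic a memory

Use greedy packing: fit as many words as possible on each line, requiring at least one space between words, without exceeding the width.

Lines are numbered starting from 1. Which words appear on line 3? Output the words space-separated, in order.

Line 1: ['line'] (min_width=4, slack=7)
Line 2: ['security'] (min_width=8, slack=3)
Line 3: ['happy', 'tired'] (min_width=11, slack=0)
Line 4: ['lion'] (min_width=4, slack=7)
Line 5: ['address'] (min_width=7, slack=4)
Line 6: ['black', 'to'] (min_width=8, slack=3)
Line 7: ['mineral'] (min_width=7, slack=4)
Line 8: ['cold', 'happy'] (min_width=10, slack=1)
Line 9: ['bridge'] (min_width=6, slack=5)
Line 10: ['quickly'] (min_width=7, slack=4)
Line 11: ['stone'] (min_width=5, slack=6)
Line 12: ['magnetic', 'a'] (min_width=10, slack=1)
Line 13: ['memory'] (min_width=6, slack=5)

Answer: happy tired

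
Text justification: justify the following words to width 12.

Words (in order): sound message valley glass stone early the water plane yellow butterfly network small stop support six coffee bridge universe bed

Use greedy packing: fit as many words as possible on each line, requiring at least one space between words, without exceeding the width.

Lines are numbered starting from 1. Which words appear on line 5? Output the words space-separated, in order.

Line 1: ['sound'] (min_width=5, slack=7)
Line 2: ['message'] (min_width=7, slack=5)
Line 3: ['valley', 'glass'] (min_width=12, slack=0)
Line 4: ['stone', 'early'] (min_width=11, slack=1)
Line 5: ['the', 'water'] (min_width=9, slack=3)
Line 6: ['plane', 'yellow'] (min_width=12, slack=0)
Line 7: ['butterfly'] (min_width=9, slack=3)
Line 8: ['network'] (min_width=7, slack=5)
Line 9: ['small', 'stop'] (min_width=10, slack=2)
Line 10: ['support', 'six'] (min_width=11, slack=1)
Line 11: ['coffee'] (min_width=6, slack=6)
Line 12: ['bridge'] (min_width=6, slack=6)
Line 13: ['universe', 'bed'] (min_width=12, slack=0)

Answer: the water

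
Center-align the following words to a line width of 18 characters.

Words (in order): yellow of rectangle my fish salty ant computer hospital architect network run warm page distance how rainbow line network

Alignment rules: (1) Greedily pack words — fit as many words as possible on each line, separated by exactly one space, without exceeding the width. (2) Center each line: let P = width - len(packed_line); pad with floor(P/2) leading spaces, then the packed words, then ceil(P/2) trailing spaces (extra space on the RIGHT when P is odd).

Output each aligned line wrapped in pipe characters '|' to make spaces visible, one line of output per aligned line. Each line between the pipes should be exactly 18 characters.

Answer: |    yellow of     |
|rectangle my fish |
|salty ant computer|
|hospital architect|
| network run warm |
|page distance how |
|   rainbow line   |
|     network      |

Derivation:
Line 1: ['yellow', 'of'] (min_width=9, slack=9)
Line 2: ['rectangle', 'my', 'fish'] (min_width=17, slack=1)
Line 3: ['salty', 'ant', 'computer'] (min_width=18, slack=0)
Line 4: ['hospital', 'architect'] (min_width=18, slack=0)
Line 5: ['network', 'run', 'warm'] (min_width=16, slack=2)
Line 6: ['page', 'distance', 'how'] (min_width=17, slack=1)
Line 7: ['rainbow', 'line'] (min_width=12, slack=6)
Line 8: ['network'] (min_width=7, slack=11)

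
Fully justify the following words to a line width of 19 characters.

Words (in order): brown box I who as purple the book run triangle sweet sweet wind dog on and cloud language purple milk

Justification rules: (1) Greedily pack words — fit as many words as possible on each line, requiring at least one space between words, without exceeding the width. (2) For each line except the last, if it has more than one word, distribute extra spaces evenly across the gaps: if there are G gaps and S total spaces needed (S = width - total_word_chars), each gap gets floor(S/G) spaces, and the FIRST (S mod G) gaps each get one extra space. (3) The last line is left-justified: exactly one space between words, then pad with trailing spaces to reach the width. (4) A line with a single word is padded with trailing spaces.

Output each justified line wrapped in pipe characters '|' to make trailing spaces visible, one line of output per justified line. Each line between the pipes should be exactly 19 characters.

Answer: |brown  box I who as|
|purple the book run|
|triangle      sweet|
|sweet  wind  dog on|
|and  cloud language|
|purple milk        |

Derivation:
Line 1: ['brown', 'box', 'I', 'who', 'as'] (min_width=18, slack=1)
Line 2: ['purple', 'the', 'book', 'run'] (min_width=19, slack=0)
Line 3: ['triangle', 'sweet'] (min_width=14, slack=5)
Line 4: ['sweet', 'wind', 'dog', 'on'] (min_width=17, slack=2)
Line 5: ['and', 'cloud', 'language'] (min_width=18, slack=1)
Line 6: ['purple', 'milk'] (min_width=11, slack=8)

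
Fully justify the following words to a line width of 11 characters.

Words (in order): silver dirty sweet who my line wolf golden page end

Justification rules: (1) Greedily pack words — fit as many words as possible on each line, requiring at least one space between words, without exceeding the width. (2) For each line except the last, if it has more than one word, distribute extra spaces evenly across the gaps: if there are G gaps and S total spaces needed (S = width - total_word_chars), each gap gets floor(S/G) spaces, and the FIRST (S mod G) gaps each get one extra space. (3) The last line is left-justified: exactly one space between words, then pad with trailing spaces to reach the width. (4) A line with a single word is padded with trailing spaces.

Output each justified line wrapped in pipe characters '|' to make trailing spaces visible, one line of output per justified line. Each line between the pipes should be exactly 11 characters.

Answer: |silver     |
|dirty sweet|
|who my line|
|wolf golden|
|page end   |

Derivation:
Line 1: ['silver'] (min_width=6, slack=5)
Line 2: ['dirty', 'sweet'] (min_width=11, slack=0)
Line 3: ['who', 'my', 'line'] (min_width=11, slack=0)
Line 4: ['wolf', 'golden'] (min_width=11, slack=0)
Line 5: ['page', 'end'] (min_width=8, slack=3)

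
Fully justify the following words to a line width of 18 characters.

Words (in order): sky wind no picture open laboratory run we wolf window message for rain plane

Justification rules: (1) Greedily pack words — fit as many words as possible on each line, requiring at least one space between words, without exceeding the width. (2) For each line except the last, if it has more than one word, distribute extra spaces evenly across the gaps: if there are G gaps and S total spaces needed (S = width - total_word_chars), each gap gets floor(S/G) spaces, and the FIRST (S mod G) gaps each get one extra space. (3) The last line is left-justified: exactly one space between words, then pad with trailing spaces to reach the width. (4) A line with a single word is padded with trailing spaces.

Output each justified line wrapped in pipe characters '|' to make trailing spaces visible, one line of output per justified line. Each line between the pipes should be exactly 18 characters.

Answer: |sky     wind    no|
|picture       open|
|laboratory  run we|
|wolf        window|
|message  for  rain|
|plane             |

Derivation:
Line 1: ['sky', 'wind', 'no'] (min_width=11, slack=7)
Line 2: ['picture', 'open'] (min_width=12, slack=6)
Line 3: ['laboratory', 'run', 'we'] (min_width=17, slack=1)
Line 4: ['wolf', 'window'] (min_width=11, slack=7)
Line 5: ['message', 'for', 'rain'] (min_width=16, slack=2)
Line 6: ['plane'] (min_width=5, slack=13)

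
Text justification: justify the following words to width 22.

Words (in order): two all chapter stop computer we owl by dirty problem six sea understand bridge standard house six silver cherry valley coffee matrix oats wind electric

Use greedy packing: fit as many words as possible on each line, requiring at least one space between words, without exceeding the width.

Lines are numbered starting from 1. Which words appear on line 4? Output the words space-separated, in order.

Line 1: ['two', 'all', 'chapter', 'stop'] (min_width=20, slack=2)
Line 2: ['computer', 'we', 'owl', 'by'] (min_width=18, slack=4)
Line 3: ['dirty', 'problem', 'six', 'sea'] (min_width=21, slack=1)
Line 4: ['understand', 'bridge'] (min_width=17, slack=5)
Line 5: ['standard', 'house', 'six'] (min_width=18, slack=4)
Line 6: ['silver', 'cherry', 'valley'] (min_width=20, slack=2)
Line 7: ['coffee', 'matrix', 'oats'] (min_width=18, slack=4)
Line 8: ['wind', 'electric'] (min_width=13, slack=9)

Answer: understand bridge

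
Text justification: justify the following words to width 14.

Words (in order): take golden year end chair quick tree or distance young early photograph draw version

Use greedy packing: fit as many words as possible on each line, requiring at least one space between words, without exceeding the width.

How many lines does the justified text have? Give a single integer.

Line 1: ['take', 'golden'] (min_width=11, slack=3)
Line 2: ['year', 'end', 'chair'] (min_width=14, slack=0)
Line 3: ['quick', 'tree', 'or'] (min_width=13, slack=1)
Line 4: ['distance', 'young'] (min_width=14, slack=0)
Line 5: ['early'] (min_width=5, slack=9)
Line 6: ['photograph'] (min_width=10, slack=4)
Line 7: ['draw', 'version'] (min_width=12, slack=2)
Total lines: 7

Answer: 7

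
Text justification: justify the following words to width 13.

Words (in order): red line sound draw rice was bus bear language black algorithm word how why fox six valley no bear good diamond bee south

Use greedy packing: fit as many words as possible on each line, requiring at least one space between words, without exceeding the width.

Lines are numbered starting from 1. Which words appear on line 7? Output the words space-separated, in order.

Line 1: ['red', 'line'] (min_width=8, slack=5)
Line 2: ['sound', 'draw'] (min_width=10, slack=3)
Line 3: ['rice', 'was', 'bus'] (min_width=12, slack=1)
Line 4: ['bear', 'language'] (min_width=13, slack=0)
Line 5: ['black'] (min_width=5, slack=8)
Line 6: ['algorithm'] (min_width=9, slack=4)
Line 7: ['word', 'how', 'why'] (min_width=12, slack=1)
Line 8: ['fox', 'six'] (min_width=7, slack=6)
Line 9: ['valley', 'no'] (min_width=9, slack=4)
Line 10: ['bear', 'good'] (min_width=9, slack=4)
Line 11: ['diamond', 'bee'] (min_width=11, slack=2)
Line 12: ['south'] (min_width=5, slack=8)

Answer: word how why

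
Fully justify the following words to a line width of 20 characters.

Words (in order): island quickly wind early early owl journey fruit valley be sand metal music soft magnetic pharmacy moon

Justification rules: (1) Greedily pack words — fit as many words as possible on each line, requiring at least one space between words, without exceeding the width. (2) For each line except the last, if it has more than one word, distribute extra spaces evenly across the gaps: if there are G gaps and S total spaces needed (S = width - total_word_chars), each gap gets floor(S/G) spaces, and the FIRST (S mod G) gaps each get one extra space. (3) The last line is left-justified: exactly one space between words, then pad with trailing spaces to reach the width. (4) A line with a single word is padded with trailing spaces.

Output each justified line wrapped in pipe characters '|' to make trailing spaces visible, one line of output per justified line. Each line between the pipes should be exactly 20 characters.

Answer: |island  quickly wind|
|early    early   owl|
|journey fruit valley|
|be  sand metal music|
|soft        magnetic|
|pharmacy moon       |

Derivation:
Line 1: ['island', 'quickly', 'wind'] (min_width=19, slack=1)
Line 2: ['early', 'early', 'owl'] (min_width=15, slack=5)
Line 3: ['journey', 'fruit', 'valley'] (min_width=20, slack=0)
Line 4: ['be', 'sand', 'metal', 'music'] (min_width=19, slack=1)
Line 5: ['soft', 'magnetic'] (min_width=13, slack=7)
Line 6: ['pharmacy', 'moon'] (min_width=13, slack=7)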